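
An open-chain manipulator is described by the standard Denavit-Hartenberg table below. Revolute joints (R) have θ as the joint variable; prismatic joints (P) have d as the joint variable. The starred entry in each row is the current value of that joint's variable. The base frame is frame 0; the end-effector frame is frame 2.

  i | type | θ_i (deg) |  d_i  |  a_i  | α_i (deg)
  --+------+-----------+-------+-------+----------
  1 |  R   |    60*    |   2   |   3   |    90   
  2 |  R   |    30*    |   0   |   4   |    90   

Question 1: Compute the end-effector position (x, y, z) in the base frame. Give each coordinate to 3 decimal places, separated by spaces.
3.232 5.598 4.000

after link 1: o_1 = (1.5000, 2.5981, 2.0000)
after link 2: o_2 = (3.2321, 5.5981, 4.0000)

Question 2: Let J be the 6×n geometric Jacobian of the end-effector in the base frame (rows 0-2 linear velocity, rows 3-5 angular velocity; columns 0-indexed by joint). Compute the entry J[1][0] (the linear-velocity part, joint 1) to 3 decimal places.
axis z_0 = ẑ; lever o_n−o_0 = (3.2321,5.5981,4.0000)
cross product → J_v[:, 0] = (-5.5981,3.2321,0.0000)
J_ω[:, 0] = z_0
entry J[1][0] = 3.2321

3.232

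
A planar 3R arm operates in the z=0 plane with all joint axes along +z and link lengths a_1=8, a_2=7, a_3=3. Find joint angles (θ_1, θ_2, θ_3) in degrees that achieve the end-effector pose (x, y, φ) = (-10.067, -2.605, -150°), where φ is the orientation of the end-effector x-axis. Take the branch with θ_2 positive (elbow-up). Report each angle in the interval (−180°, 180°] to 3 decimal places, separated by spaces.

135.004 119.997 -45.000

wrist centre = target − a_3·(cos φ, sin φ) = (-7.4689, -1.1050)
cos θ_2 = (57.0058−8²−7²)/(2·8·7) = -0.4999; θ_2 = 119.9965° (elbow-up)
β = atan2(-1.1050,-7.4689) = -171.5843°; ψ = atan2(6.0624,4.5004) = 53.4120°
θ_1 = β − ψ = -224.9963°
θ_3 = φ − θ_1 − θ_2 = -45.0002° (wrapped to (-180°,180°])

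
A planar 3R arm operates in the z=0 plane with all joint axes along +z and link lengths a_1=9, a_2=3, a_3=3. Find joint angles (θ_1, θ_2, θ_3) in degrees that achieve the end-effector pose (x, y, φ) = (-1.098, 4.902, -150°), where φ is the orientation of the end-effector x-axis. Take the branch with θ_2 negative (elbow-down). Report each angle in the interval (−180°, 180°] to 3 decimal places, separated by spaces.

90.000 -149.997 -90.003

wrist centre = target − a_3·(cos φ, sin φ) = (1.5001, 6.4020)
cos θ_2 = (43.2358−9²−3²)/(2·9·3) = -0.8660; θ_2 = -149.9974° (elbow-down)
β = atan2(6.4020,1.5001) = 76.8127°; ψ = atan2(-1.5001,6.4020) = -13.1876°
θ_1 = β − ψ = 90.0004°
θ_3 = φ − θ_1 − θ_2 = -90.0029° (wrapped to (-180°,180°])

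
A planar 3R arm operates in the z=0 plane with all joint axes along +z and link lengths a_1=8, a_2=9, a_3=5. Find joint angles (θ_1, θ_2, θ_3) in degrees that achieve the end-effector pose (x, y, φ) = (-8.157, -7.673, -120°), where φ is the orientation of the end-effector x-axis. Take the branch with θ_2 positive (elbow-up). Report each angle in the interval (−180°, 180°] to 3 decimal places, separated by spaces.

wrist centre = target − a_3·(cos φ, sin φ) = (-5.6570, -3.3429)
cos θ_2 = (43.1764−8²−9²)/(2·8·9) = -0.7071; θ_2 = 135.0001° (elbow-up)
β = atan2(-3.3429,-5.6570) = -149.4200°; ψ = atan2(6.3640,1.6360) = 75.5827°
θ_1 = β − ψ = -225.0028°
θ_3 = φ − θ_1 − θ_2 = -29.9973° (wrapped to (-180°,180°])

134.997 135.000 -29.997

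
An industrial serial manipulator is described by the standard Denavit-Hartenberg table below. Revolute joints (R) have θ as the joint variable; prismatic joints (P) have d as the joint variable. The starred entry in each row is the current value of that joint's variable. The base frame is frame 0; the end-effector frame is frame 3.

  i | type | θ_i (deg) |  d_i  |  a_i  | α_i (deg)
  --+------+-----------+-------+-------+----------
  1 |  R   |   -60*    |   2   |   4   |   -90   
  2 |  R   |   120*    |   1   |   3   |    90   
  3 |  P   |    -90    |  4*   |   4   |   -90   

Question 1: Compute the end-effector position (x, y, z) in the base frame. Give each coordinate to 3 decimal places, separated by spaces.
0.384 -6.665 -2.598

after link 1: o_1 = (2.0000, -3.4641, 2.0000)
after link 2: o_2 = (2.1160, -1.6651, -0.5981)
after link 3: o_3 = (0.3840, -6.6651, -2.5981)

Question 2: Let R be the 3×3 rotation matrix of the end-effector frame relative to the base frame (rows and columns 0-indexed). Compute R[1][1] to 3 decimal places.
End-effector y-axis (col 1 of R) = (-0.4330,0.7500,0.5000)
R[1][1] = 0.7500

0.750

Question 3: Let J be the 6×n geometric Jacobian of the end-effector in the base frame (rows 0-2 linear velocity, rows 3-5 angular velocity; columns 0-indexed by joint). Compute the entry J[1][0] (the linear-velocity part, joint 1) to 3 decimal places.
0.384

axis z_0 = ẑ; lever o_n−o_0 = (0.3840,-6.6651,-2.5981)
cross product → J_v[:, 0] = (6.6651,0.3840,-0.0000)
J_ω[:, 0] = z_0
entry J[1][0] = 0.3840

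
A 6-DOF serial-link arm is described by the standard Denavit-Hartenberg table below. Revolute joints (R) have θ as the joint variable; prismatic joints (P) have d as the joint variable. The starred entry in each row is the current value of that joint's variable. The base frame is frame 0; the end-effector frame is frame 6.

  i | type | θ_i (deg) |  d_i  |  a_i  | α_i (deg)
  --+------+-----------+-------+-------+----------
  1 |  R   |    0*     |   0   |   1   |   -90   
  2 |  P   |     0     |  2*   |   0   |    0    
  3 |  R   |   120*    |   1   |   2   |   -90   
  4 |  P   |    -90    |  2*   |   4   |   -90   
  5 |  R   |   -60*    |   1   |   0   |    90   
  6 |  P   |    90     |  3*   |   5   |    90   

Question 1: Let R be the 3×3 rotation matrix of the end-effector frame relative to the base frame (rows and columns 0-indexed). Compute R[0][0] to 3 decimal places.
-0.500

End-effector x-axis (col 0 of R) = (-0.5000,0.0000,-0.8660)
R[0][0] = -0.5000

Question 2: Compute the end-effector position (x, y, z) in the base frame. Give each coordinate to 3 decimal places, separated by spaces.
after link 1: o_1 = (1.0000, 0.0000, 0.0000)
after link 2: o_2 = (1.0000, 2.0000, 0.0000)
after link 3: o_3 = (0.0000, 3.0000, -1.7321)
after link 4: o_4 = (-1.7321, 7.0000, -0.7321)
after link 5: o_5 = (-2.2321, 7.0000, -1.5981)
after link 6: o_6 = (-6.0311, 4.4019, -5.1782)

-6.031 4.402 -5.178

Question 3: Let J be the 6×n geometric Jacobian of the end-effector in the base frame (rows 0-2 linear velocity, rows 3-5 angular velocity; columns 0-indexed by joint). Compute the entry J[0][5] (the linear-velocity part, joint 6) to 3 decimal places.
-0.433

prismatic axis z_5 = (-0.4330,-0.8660,0.2500)
J_v[:, 5] = z_5; J_ω[:, 5] = (0,0,0)
entry J[0][5] = -0.4330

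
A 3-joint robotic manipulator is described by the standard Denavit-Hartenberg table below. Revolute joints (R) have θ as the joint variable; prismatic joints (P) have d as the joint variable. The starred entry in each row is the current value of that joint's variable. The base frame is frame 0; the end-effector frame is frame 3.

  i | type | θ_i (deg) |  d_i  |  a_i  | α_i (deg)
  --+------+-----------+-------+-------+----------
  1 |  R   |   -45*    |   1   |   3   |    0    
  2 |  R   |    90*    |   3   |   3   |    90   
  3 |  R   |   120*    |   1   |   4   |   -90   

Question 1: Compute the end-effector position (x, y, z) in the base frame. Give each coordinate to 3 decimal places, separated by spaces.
3.536 -2.121 7.464

after link 1: o_1 = (2.1213, -2.1213, 1.0000)
after link 2: o_2 = (4.2426, 0.0000, 4.0000)
after link 3: o_3 = (3.5355, -2.1213, 7.4641)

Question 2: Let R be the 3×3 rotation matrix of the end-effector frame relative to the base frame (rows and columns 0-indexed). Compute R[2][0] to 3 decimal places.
0.866

End-effector x-axis (col 0 of R) = (-0.3536,-0.3536,0.8660)
R[2][0] = 0.8660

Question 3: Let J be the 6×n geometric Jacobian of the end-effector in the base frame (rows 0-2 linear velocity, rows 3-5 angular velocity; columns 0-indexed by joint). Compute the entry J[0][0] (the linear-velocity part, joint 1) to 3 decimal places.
axis z_0 = ẑ; lever o_n−o_0 = (3.5355,-2.1213,7.4641)
cross product → J_v[:, 0] = (2.1213,3.5355,-0.0000)
J_ω[:, 0] = z_0
entry J[0][0] = 2.1213

2.121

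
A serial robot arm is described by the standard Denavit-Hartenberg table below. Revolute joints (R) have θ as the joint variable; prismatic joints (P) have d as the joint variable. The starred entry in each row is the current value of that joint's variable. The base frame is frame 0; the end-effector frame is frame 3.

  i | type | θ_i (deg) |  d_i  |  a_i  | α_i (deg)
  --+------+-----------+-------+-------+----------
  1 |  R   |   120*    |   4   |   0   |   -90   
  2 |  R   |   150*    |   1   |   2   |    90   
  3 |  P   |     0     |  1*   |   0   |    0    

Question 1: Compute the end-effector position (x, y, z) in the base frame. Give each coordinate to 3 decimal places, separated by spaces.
-0.250 -1.567 2.134

after link 1: o_1 = (0.0000, 0.0000, 4.0000)
after link 2: o_2 = (-0.0000, -2.0000, 3.0000)
after link 3: o_3 = (-0.2500, -1.5670, 2.1340)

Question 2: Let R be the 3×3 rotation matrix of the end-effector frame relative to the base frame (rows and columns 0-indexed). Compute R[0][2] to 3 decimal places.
End-effector z-axis (col 2 of R) = (-0.2500,0.4330,-0.8660)
R[0][2] = -0.2500

-0.250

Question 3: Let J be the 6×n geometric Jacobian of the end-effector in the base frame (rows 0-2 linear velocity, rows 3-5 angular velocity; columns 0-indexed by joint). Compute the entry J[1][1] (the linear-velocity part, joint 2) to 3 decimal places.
axis z_1 = (-0.8660,-0.5000,0.0000); lever o_n−o_1 = (-0.2500,-1.5670,-1.8660)
cross product → J_v[:, 1] = (0.9330,-1.6160,1.2321)
J_ω[:, 1] = z_1
entry J[1][1] = -1.6160

-1.616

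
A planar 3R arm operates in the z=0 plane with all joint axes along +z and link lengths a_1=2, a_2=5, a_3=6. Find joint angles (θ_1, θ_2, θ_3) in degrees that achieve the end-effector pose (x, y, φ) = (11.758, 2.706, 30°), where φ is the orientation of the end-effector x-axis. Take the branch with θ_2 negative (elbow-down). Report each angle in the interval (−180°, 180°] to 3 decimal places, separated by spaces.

29.994 -44.991 44.997

wrist centre = target − a_3·(cos φ, sin φ) = (6.5618, -0.2940)
cos θ_2 = (43.1443−2²−5²)/(2·2·5) = 0.7072; θ_2 = -44.9913° (elbow-down)
β = atan2(-0.2940,6.5618) = -2.5654°; ψ = atan2(-3.5350,5.5361) = -32.5598°
θ_1 = β − ψ = 29.9944°
θ_3 = φ − θ_1 − θ_2 = 44.9969° (wrapped to (-180°,180°])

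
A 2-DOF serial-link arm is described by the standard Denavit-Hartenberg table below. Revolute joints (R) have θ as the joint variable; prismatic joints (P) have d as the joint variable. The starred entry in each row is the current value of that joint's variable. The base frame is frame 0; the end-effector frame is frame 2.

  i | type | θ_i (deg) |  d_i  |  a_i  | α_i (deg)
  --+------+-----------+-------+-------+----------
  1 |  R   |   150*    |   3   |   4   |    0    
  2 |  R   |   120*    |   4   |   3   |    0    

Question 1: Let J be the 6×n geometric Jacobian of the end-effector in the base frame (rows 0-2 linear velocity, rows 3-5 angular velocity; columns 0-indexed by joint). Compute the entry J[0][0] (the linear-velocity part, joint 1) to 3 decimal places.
1.000

axis z_0 = ẑ; lever o_n−o_0 = (-3.4641,-1.0000,7.0000)
cross product → J_v[:, 0] = (1.0000,-3.4641,0.0000)
J_ω[:, 0] = z_0
entry J[0][0] = 1.0000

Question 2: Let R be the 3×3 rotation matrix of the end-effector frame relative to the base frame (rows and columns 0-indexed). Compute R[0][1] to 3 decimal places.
End-effector y-axis (col 1 of R) = (1.0000,-0.0000,0.0000)
R[0][1] = 1.0000

1.000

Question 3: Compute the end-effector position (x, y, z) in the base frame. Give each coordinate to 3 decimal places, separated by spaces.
after link 1: o_1 = (-3.4641, 2.0000, 3.0000)
after link 2: o_2 = (-3.4641, -1.0000, 7.0000)

-3.464 -1.000 7.000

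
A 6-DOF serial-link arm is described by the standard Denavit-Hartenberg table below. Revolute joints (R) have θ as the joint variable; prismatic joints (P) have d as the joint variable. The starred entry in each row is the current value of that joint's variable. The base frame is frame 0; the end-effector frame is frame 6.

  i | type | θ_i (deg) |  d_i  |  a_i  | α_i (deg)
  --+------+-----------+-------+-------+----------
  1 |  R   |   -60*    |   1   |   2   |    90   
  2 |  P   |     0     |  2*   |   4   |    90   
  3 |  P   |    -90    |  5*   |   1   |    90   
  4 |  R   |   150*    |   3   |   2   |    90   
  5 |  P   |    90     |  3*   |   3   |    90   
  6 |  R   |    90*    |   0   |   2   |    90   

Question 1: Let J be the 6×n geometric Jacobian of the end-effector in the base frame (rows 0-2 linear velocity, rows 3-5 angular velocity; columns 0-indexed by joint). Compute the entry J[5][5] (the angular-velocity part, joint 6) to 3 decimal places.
axis z_5 = (-0.7500,-0.4330,-0.5000); lever o_n−o_5 = (0.8660,0.5000,-1.7321)
cross product → J_v[:, 5] = (1.0000,-1.7321,0.0000)
J_ω[:, 5] = z_5
entry J[5][5] = -0.5000

-0.500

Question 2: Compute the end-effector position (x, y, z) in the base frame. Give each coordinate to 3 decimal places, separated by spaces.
after link 1: o_1 = (1.0000, -1.7321, 1.0000)
after link 2: o_2 = (1.2679, -6.1962, 1.0000)
after link 3: o_3 = (2.1340, -5.6962, -4.0000)
after link 4: o_4 = (-0.8660, -3.9641, -5.0000)
after link 5: o_5 = (-1.0670, -0.6160, -7.5981)
after link 6: o_6 = (-0.2010, -0.1160, -9.3301)

-0.201 -0.116 -9.330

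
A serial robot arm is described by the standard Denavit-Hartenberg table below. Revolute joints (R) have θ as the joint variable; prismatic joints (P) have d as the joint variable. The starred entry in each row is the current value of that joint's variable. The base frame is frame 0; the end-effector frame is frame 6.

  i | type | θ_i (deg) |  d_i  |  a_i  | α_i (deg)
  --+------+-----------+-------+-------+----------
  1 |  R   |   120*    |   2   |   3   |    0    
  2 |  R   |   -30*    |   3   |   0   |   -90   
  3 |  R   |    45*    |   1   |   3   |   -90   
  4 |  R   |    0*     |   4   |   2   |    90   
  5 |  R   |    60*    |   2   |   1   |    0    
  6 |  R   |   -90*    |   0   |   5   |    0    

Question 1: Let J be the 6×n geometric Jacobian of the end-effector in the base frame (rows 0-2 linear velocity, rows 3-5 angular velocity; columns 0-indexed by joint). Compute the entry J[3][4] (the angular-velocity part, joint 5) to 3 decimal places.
-1.000

axis z_4 = (-1.0000,0.0000,0.0000); lever o_n−o_4 = (-2.0000,4.5708,-2.2600)
cross product → J_v[:, 4] = (-0.0000,-2.2600,-4.5708)
J_ω[:, 4] = z_4
entry J[3][4] = -1.0000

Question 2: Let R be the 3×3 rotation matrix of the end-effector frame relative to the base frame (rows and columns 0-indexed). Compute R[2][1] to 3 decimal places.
-0.966

End-effector y-axis (col 1 of R) = (-0.0000,-0.2588,-0.9659)
R[2][1] = -0.9659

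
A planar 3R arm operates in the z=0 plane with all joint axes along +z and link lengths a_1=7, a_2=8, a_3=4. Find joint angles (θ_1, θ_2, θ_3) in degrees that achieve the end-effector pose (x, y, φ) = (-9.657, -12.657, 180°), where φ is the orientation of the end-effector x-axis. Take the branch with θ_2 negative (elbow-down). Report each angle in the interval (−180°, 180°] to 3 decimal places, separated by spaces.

wrist centre = target − a_3·(cos φ, sin φ) = (-5.6570, -12.6570)
cos θ_2 = (192.2013−7²−8²)/(2·7·8) = 0.7072; θ_2 = -44.9961° (elbow-down)
β = atan2(-12.6570,-5.6570) = -114.0821°; ψ = atan2(-5.6565,12.6572) = -24.0797°
θ_1 = β − ψ = -90.0024°
θ_3 = φ − θ_1 − θ_2 = -45.0015° (wrapped to (-180°,180°])

-90.002 -44.996 -45.001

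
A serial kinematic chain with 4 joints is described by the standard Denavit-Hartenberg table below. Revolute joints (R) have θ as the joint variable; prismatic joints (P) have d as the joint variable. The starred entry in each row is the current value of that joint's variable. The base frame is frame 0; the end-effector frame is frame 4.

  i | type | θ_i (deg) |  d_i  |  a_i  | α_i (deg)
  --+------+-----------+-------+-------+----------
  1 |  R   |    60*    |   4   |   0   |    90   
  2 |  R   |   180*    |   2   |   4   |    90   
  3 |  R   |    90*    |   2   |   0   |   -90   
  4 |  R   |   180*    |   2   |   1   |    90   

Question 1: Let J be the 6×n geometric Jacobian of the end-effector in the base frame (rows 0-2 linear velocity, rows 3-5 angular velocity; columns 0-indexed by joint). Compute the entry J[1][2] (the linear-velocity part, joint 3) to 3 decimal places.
0.134

axis z_2 = (0.0000,0.0000,1.0000); lever o_n−o_2 = (0.1340,2.2321,2.0000)
cross product → J_v[:, 2] = (-2.2321,0.1340,0.0000)
J_ω[:, 2] = z_2
entry J[1][2] = 0.1340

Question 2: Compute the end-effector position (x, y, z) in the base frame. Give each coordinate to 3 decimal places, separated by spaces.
after link 1: o_1 = (0.0000, 0.0000, 4.0000)
after link 2: o_2 = (-0.2679, -4.4641, 4.0000)
after link 3: o_3 = (-0.2679, -4.4641, 6.0000)
after link 4: o_4 = (-0.1340, -2.2321, 6.0000)

-0.134 -2.232 6.000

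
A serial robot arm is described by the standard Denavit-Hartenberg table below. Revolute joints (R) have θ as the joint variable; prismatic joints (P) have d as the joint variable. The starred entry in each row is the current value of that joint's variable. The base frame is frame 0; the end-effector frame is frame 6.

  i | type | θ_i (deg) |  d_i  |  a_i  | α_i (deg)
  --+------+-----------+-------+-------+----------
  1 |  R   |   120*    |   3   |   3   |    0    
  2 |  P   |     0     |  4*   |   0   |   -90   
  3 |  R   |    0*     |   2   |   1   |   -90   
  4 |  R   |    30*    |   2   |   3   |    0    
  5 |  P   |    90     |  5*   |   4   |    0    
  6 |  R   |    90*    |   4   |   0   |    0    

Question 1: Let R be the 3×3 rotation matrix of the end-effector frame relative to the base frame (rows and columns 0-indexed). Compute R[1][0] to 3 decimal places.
End-effector x-axis (col 0 of R) = (0.0000,-1.0000,0.0000)
R[1][0] = -1.0000

-1.000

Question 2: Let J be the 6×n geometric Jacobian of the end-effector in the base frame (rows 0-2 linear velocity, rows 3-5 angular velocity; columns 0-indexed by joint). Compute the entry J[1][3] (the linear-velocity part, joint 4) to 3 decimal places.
-4.000

axis z_3 = (-0.0000,-0.0000,-1.0000); lever o_n−o_3 = (4.0000,3.0000,-11.0000)
cross product → J_v[:, 3] = (3.0000,-4.0000,-0.0000)
J_ω[:, 3] = z_3
entry J[1][3] = -4.0000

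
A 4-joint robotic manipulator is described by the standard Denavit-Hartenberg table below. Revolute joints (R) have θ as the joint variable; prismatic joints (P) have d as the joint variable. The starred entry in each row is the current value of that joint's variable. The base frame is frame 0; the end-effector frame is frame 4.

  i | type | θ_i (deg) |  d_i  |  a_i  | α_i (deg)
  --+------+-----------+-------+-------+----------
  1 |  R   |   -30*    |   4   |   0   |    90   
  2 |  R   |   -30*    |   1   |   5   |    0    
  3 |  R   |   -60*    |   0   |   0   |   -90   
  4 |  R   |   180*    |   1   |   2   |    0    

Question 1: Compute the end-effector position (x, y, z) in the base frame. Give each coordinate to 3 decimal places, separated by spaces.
4.116 -3.531 3.500

after link 1: o_1 = (0.0000, 0.0000, 4.0000)
after link 2: o_2 = (3.2500, -3.0311, 1.5000)
after link 3: o_3 = (3.2500, -3.0311, 1.5000)
after link 4: o_4 = (4.1160, -3.5311, 3.5000)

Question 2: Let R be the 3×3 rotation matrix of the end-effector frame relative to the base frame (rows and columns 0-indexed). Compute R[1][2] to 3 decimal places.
-0.500

End-effector z-axis (col 2 of R) = (0.8660,-0.5000,0.0000)
R[1][2] = -0.5000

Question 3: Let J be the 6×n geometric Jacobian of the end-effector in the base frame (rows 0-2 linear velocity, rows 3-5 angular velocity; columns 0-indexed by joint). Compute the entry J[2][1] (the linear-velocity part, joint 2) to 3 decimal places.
axis z_1 = (-0.5000,-0.8660,0.0000); lever o_n−o_1 = (4.1160,-3.5311,-0.5000)
cross product → J_v[:, 1] = (0.4330,-0.2500,5.3301)
J_ω[:, 1] = z_1
entry J[2][1] = 5.3301

5.330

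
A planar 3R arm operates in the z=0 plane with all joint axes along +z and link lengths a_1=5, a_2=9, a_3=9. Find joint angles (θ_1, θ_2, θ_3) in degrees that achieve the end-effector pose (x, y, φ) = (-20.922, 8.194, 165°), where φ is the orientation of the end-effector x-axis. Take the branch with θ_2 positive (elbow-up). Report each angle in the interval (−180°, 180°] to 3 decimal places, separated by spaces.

wrist centre = target − a_3·(cos φ, sin φ) = (-12.2287, 5.8646)
cos θ_2 = (183.9342−5²−9²)/(2·5·9) = 0.8659; θ_2 = 30.0103° (elbow-up)
β = atan2(5.8646,-12.2287) = 154.3785°; ψ = atan2(4.5014,12.7934) = 19.3846°
θ_1 = β − ψ = 134.9940°
θ_3 = φ − θ_1 − θ_2 = -0.0043° (wrapped to (-180°,180°])

134.994 30.010 -0.004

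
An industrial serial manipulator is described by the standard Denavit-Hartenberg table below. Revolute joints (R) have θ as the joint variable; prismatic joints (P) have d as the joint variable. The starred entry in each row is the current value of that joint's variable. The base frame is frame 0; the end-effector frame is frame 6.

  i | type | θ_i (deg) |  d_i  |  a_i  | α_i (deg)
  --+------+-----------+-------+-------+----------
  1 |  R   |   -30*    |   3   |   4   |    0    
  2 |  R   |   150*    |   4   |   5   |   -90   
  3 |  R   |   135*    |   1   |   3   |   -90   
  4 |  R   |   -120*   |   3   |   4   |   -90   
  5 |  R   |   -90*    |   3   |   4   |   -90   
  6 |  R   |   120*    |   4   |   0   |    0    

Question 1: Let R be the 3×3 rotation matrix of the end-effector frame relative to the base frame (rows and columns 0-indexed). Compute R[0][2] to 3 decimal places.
-0.927

End-effector z-axis (col 2 of R) = (-0.9268,-0.1268,0.3536)
R[0][2] = -0.9268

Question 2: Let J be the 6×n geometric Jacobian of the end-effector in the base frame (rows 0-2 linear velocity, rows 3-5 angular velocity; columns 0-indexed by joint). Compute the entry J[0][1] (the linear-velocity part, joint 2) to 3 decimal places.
5.649

axis z_1 = (0.0000,0.0000,1.0000); lever o_n−o_1 = (-7.6252,-5.6492,7.8197)
cross product → J_v[:, 1] = (5.6492,-7.6252,0.0000)
J_ω[:, 1] = z_1
entry J[0][1] = 5.6492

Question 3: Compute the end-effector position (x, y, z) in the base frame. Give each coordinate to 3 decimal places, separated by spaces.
after link 1: o_1 = (3.4641, -2.0000, 3.0000)
after link 2: o_2 = (0.9641, 2.3301, 7.0000)
after link 3: o_3 = (1.1587, -0.0070, 4.8787)
after link 4: o_4 = (-1.4877, -2.3514, 8.4142)
after link 5: o_5 = (-0.4540, -7.1419, 9.4055)
after link 6: o_6 = (-4.1611, -7.6492, 10.8197)

-4.161 -7.649 10.820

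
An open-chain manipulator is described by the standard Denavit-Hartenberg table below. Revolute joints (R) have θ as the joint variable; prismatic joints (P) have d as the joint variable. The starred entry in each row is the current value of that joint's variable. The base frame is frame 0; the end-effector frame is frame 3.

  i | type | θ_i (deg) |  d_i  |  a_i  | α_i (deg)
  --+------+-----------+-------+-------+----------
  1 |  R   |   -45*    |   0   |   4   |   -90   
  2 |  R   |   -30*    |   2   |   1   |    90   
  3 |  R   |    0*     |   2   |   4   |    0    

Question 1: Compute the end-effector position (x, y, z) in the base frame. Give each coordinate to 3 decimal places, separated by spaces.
6.597 -3.769 4.232

after link 1: o_1 = (2.8284, -2.8284, 0.0000)
after link 2: o_2 = (4.8550, -2.0266, 0.5000)
after link 3: o_3 = (6.5974, -3.7690, 4.2321)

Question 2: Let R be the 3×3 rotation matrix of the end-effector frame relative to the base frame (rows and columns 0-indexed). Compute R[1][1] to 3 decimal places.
End-effector y-axis (col 1 of R) = (0.7071,0.7071,0.0000)
R[1][1] = 0.7071

0.707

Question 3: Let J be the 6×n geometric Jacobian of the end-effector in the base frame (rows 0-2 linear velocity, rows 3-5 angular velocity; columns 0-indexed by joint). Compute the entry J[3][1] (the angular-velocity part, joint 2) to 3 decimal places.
axis z_1 = (0.7071,0.7071,0.0000); lever o_n−o_1 = (3.7690,-0.9405,4.2321)
cross product → J_v[:, 1] = (2.9925,-2.9925,-3.3301)
J_ω[:, 1] = z_1
entry J[3][1] = 0.7071

0.707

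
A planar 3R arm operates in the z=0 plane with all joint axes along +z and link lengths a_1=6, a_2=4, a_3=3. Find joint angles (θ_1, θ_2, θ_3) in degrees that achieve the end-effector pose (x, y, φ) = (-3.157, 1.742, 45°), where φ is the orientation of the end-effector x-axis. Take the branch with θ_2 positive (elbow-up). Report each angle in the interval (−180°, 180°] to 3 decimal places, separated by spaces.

wrist centre = target − a_3·(cos φ, sin φ) = (-5.2783, -0.3793)
cos θ_2 = (28.0045−6²−4²)/(2·6·4) = -0.4999; θ_2 = 119.9937° (elbow-up)
β = atan2(-0.3793,-5.2783) = -175.8896°; ψ = atan2(3.4643,4.0004) = 40.8925°
θ_1 = β − ψ = -216.7821°
θ_3 = φ − θ_1 − θ_2 = 141.7883° (wrapped to (-180°,180°])

143.218 119.994 141.788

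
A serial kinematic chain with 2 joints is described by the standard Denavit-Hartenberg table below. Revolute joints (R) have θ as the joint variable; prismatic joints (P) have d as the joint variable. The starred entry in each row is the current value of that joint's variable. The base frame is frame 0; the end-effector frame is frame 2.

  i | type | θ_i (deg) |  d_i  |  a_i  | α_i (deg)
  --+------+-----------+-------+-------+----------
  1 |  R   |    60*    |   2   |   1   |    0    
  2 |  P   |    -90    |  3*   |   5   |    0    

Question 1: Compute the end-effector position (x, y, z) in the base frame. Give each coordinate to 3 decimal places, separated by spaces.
4.830 -1.634 5.000

after link 1: o_1 = (0.5000, 0.8660, 2.0000)
after link 2: o_2 = (4.8301, -1.6340, 5.0000)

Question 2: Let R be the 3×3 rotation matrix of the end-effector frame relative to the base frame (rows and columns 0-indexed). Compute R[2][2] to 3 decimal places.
1.000

End-effector z-axis (col 2 of R) = (0.0000,0.0000,1.0000)
R[2][2] = 1.0000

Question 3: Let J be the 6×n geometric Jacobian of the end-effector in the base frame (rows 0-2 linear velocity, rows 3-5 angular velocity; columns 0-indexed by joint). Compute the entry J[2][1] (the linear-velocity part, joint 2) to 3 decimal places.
1.000

prismatic axis z_1 = (0.0000,0.0000,1.0000)
J_v[:, 1] = z_1; J_ω[:, 1] = (0,0,0)
entry J[2][1] = 1.0000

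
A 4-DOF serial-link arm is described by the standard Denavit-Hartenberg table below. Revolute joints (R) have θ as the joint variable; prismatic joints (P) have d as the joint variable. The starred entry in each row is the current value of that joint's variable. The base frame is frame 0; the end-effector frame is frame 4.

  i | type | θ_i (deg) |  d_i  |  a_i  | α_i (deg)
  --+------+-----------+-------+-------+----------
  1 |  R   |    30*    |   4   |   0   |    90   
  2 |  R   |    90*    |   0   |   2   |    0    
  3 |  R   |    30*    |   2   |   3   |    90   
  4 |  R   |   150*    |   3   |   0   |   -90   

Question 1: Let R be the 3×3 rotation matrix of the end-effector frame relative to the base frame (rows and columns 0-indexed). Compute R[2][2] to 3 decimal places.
-0.433

End-effector z-axis (col 2 of R) = (-0.2165,0.8750,-0.4330)
R[2][2] = -0.4330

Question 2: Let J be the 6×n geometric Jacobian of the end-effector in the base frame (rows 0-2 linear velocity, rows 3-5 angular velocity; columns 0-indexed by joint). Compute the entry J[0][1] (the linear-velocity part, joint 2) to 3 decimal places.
axis z_1 = (0.5000,-0.8660,0.0000); lever o_n−o_1 = (1.9510,-1.1830,6.0981)
cross product → J_v[:, 1] = (-5.2811,-3.0490,1.0981)
J_ω[:, 1] = z_1
entry J[0][1] = -5.2811

-5.281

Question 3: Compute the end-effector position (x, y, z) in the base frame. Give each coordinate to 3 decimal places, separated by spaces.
1.951 -1.183 10.098

after link 1: o_1 = (0.0000, 0.0000, 4.0000)
after link 2: o_2 = (0.0000, 0.0000, 6.0000)
after link 3: o_3 = (-0.2990, -2.4821, 8.5981)
after link 4: o_4 = (1.9510, -1.1830, 10.0981)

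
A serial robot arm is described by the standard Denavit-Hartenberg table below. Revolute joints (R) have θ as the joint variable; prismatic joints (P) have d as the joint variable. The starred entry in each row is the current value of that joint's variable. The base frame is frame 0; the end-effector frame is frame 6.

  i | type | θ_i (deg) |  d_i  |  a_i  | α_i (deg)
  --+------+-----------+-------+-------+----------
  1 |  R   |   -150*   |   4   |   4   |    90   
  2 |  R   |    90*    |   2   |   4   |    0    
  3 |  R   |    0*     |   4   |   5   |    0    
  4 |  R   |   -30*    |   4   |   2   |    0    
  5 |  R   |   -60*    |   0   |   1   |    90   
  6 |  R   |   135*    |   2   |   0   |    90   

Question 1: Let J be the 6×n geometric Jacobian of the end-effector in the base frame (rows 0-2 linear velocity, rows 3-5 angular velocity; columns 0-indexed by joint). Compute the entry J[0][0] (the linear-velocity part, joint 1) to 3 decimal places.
-5.660

axis z_0 = ẑ; lever o_n−o_0 = (-10.1962,5.6603,12.7321)
cross product → J_v[:, 0] = (-5.6603,-10.1962,0.0000)
J_ω[:, 0] = z_0
entry J[0][0] = -5.6603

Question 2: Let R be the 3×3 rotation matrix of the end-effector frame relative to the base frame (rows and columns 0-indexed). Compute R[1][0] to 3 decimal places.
End-effector x-axis (col 0 of R) = (0.2588,0.9659,-0.0000)
R[1][0] = 0.9659

0.966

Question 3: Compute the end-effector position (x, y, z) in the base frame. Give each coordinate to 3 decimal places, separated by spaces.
-10.196 5.660 12.732

after link 1: o_1 = (-3.4641, -2.0000, 4.0000)
after link 2: o_2 = (-4.4641, -0.2679, 8.0000)
after link 3: o_3 = (-6.4641, 3.1962, 13.0000)
after link 4: o_4 = (-9.3301, 6.1603, 14.7321)
after link 5: o_5 = (-10.1962, 5.6603, 14.7321)
after link 6: o_6 = (-10.1962, 5.6603, 12.7321)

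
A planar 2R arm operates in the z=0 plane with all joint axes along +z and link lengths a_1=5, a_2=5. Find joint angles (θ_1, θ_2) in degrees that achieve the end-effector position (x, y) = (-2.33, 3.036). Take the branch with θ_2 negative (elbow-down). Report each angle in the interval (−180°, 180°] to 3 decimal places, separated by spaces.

-164.997 -134.998

cos θ_2 = (14.6462−5²−5²)/(2·5·5) = -0.7071; θ_2 = -134.9975° (elbow-down)
β = atan2(3.0360,-2.3300) = 127.5047°; ψ = atan2(-3.5357,1.4646) = -67.4988°
θ_1 = β − ψ = 195.0035°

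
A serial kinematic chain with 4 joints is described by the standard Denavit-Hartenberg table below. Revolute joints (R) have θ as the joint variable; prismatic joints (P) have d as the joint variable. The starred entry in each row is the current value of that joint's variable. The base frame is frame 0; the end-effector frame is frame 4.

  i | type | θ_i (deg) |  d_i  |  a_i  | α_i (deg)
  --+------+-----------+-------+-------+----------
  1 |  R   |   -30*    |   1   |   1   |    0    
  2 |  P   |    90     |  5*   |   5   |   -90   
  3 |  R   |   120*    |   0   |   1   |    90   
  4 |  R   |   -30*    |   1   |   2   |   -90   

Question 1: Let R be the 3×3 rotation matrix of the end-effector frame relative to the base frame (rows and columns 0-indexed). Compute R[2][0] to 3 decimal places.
-0.750

End-effector x-axis (col 0 of R) = (0.2165,-0.6250,-0.7500)
R[2][0] = -0.7500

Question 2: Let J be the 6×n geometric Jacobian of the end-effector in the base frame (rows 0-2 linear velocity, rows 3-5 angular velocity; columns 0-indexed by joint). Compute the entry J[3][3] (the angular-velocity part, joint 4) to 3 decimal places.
axis z_3 = (0.4330,0.7500,-0.5000); lever o_n−o_3 = (0.8660,-0.5000,-2.0000)
cross product → J_v[:, 3] = (-1.7500,0.4330,-0.8660)
J_ω[:, 3] = z_3
entry J[3][3] = 0.4330

0.433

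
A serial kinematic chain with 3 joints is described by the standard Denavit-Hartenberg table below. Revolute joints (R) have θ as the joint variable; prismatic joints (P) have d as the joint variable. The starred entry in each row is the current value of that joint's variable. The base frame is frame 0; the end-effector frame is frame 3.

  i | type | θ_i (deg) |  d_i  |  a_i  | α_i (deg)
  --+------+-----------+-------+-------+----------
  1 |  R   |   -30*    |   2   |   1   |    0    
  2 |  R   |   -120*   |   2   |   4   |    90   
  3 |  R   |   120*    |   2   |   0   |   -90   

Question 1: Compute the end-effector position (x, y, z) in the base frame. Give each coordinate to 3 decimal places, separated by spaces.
after link 1: o_1 = (0.8660, -0.5000, 2.0000)
after link 2: o_2 = (-2.5981, -2.5000, 4.0000)
after link 3: o_3 = (-3.5981, -0.7679, 4.0000)

-3.598 -0.768 4.000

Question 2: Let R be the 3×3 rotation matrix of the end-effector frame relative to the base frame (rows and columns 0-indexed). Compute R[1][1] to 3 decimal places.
-0.866

End-effector y-axis (col 1 of R) = (0.5000,-0.8660,-0.0000)
R[1][1] = -0.8660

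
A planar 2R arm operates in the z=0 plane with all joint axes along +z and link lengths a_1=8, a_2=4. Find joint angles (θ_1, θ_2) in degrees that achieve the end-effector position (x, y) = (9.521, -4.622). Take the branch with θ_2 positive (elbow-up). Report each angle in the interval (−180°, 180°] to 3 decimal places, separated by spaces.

cos θ_2 = (112.0123−8²−4²)/(2·8·4) = 0.5002; θ_2 = 59.9873° (elbow-up)
β = atan2(-4.6220,9.5210) = -25.8944°; ψ = atan2(3.4637,10.0008) = 19.1030°
θ_1 = β − ψ = -44.9974°

-44.997 59.987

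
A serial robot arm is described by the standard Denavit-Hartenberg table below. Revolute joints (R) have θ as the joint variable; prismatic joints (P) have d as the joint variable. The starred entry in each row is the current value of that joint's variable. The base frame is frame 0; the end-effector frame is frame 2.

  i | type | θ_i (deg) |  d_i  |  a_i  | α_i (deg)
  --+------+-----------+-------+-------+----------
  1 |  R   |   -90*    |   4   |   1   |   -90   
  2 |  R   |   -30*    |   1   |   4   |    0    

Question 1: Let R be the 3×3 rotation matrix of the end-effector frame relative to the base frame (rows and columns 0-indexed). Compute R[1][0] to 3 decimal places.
End-effector x-axis (col 0 of R) = (0.0000,-0.8660,0.5000)
R[1][0] = -0.8660

-0.866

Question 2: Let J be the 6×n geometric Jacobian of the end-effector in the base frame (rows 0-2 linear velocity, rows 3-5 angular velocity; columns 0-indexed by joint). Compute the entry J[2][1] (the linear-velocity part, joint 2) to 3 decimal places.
axis z_1 = (1.0000,0.0000,0.0000); lever o_n−o_1 = (1.0000,-3.4641,2.0000)
cross product → J_v[:, 1] = (0.0000,-2.0000,-3.4641)
J_ω[:, 1] = z_1
entry J[2][1] = -3.4641

-3.464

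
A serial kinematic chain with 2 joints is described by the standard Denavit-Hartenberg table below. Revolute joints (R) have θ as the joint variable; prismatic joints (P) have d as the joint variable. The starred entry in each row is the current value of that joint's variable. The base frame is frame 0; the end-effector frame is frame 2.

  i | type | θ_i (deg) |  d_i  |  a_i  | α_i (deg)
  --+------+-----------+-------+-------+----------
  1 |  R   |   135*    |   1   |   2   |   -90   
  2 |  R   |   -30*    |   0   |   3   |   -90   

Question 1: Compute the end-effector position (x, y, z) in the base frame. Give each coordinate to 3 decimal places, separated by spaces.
after link 1: o_1 = (-1.4142, 1.4142, 1.0000)
after link 2: o_2 = (-3.2513, 3.2513, 2.5000)

-3.251 3.251 2.500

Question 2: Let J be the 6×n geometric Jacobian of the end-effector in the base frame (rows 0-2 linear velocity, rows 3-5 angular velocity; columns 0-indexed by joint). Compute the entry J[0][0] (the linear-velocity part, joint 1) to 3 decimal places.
axis z_0 = ẑ; lever o_n−o_0 = (-3.2513,3.2513,2.5000)
cross product → J_v[:, 0] = (-3.2513,-3.2513,0.0000)
J_ω[:, 0] = z_0
entry J[0][0] = -3.2513

-3.251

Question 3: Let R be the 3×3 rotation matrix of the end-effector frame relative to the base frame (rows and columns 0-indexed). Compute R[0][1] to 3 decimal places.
End-effector y-axis (col 1 of R) = (0.7071,0.7071,-0.0000)
R[0][1] = 0.7071

0.707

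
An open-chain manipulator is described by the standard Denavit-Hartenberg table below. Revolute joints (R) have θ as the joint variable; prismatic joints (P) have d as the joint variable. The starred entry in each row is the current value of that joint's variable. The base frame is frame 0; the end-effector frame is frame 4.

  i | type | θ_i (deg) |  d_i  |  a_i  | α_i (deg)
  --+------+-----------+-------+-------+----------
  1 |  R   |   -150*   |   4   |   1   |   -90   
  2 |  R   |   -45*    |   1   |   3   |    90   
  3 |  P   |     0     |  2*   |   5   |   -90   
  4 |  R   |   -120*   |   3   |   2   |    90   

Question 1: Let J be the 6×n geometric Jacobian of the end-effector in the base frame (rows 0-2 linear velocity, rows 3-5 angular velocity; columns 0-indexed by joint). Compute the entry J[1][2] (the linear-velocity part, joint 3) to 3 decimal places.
prismatic axis z_2 = (0.6124,0.3536,0.7071)
J_v[:, 2] = z_2; J_ω[:, 2] = (0,0,0)
entry J[1][2] = 0.3536

0.354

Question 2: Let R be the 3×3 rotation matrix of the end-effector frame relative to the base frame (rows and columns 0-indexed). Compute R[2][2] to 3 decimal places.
End-effector z-axis (col 2 of R) = (0.2241,0.1294,-0.9659)
R[2][2] = -0.9659

-0.966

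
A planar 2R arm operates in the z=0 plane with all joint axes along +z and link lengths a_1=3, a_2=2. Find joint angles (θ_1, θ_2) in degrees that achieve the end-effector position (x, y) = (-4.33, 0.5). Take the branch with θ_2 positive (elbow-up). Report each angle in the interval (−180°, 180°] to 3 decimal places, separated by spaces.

cos θ_2 = (18.9989−3²−2²)/(2·3·2) = 0.4999; θ_2 = 60.0061° (elbow-up)
β = atan2(0.5000,-4.3300) = 173.4130°; ψ = atan2(1.7322,3.9998) = 23.4155°
θ_1 = β − ψ = 149.9976°

149.998 60.006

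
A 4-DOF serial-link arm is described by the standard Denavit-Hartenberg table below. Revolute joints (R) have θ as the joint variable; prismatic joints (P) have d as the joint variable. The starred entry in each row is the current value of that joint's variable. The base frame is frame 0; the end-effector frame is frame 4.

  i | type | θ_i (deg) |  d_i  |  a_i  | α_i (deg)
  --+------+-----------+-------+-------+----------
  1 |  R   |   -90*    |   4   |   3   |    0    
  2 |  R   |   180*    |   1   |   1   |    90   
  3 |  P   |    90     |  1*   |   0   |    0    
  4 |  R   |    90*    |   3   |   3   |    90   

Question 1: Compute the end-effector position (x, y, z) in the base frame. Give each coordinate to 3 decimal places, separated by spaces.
after link 1: o_1 = (0.0000, -3.0000, 4.0000)
after link 2: o_2 = (0.0000, -2.0000, 5.0000)
after link 3: o_3 = (1.0000, -2.0000, 5.0000)
after link 4: o_4 = (4.0000, -5.0000, 5.0000)

4.000 -5.000 5.000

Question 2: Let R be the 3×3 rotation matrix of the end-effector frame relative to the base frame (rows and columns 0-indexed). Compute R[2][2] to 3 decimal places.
End-effector z-axis (col 2 of R) = (0.0000,0.0000,1.0000)
R[2][2] = 1.0000

1.000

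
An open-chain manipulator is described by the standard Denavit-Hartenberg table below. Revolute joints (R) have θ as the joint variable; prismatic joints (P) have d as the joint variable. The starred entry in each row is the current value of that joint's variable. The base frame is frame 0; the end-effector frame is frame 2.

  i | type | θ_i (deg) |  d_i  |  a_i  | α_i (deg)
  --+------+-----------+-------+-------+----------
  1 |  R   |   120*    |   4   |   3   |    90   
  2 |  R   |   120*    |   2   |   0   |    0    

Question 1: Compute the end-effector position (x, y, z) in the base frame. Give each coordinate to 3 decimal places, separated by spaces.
after link 1: o_1 = (-1.5000, 2.5981, 4.0000)
after link 2: o_2 = (0.2321, 3.5981, 4.0000)

0.232 3.598 4.000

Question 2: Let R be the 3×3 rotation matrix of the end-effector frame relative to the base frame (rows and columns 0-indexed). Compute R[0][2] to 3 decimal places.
End-effector z-axis (col 2 of R) = (0.8660,0.5000,0.0000)
R[0][2] = 0.8660

0.866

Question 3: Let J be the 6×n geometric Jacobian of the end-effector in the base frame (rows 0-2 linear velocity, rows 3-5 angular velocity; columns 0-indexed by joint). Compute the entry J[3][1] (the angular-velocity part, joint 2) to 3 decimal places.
0.866

axis z_1 = (0.8660,0.5000,0.0000); lever o_n−o_1 = (1.7321,1.0000,0.0000)
cross product → J_v[:, 1] = (-0.0000,0.0000,0.0000)
J_ω[:, 1] = z_1
entry J[3][1] = 0.8660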